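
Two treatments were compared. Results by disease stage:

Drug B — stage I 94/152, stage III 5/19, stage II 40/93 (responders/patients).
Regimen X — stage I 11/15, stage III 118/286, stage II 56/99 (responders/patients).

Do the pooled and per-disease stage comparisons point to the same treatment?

No

Stage I: Drug B 94/152 = 61.8%, Regimen X 11/15 = 73.3% → Regimen X
Stage III: Drug B 5/19 = 26.3%, Regimen X 118/286 = 41.3% → Regimen X
Stage II: Drug B 40/93 = 43.0%, Regimen X 56/99 = 56.6% → Regimen X
Overall: Drug B 139/264 = 52.7%, Regimen X 185/400 = 46.2% → Drug B
Regimen X wins each disease group but Drug B wins overall — the comparison reverses. Regimen X's patients skew toward stage III, which has a lower base rate.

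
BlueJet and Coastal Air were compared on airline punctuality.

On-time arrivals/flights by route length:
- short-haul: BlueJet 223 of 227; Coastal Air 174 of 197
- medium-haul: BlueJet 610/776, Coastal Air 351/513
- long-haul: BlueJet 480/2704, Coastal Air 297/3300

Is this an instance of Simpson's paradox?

No

Short-haul: BlueJet 223/227 = 98.2%, Coastal Air 174/197 = 88.3% → BlueJet
Medium-haul: BlueJet 610/776 = 78.6%, Coastal Air 351/513 = 68.4% → BlueJet
Long-haul: BlueJet 480/2704 = 17.8%, Coastal Air 297/3300 = 9.0% → BlueJet
Overall: BlueJet 1313/3707 = 35.4%, Coastal Air 822/4010 = 20.5% → BlueJet
BlueJet wins overall and in every route group — no reversal.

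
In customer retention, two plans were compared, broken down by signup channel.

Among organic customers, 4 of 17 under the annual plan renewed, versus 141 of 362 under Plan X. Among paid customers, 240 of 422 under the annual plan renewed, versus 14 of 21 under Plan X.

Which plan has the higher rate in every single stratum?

Plan X

Organic: the annual plan 4/17 = 23.5%, Plan X 141/362 = 39.0% → Plan X
Paid: the annual plan 240/422 = 56.9%, Plan X 14/21 = 66.7% → Plan X
Plan X has the higher rate in both groups.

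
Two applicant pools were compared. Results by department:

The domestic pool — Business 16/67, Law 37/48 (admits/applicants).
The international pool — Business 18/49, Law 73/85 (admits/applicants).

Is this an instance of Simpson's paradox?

No

Business: the domestic pool 16/67 = 23.9%, the international pool 18/49 = 36.7% → the international pool
Law: the domestic pool 37/48 = 77.1%, the international pool 73/85 = 85.9% → the international pool
Overall: the domestic pool 53/115 = 46.1%, the international pool 91/134 = 67.9% → the international pool
The international pool wins overall and in every department group — no reversal.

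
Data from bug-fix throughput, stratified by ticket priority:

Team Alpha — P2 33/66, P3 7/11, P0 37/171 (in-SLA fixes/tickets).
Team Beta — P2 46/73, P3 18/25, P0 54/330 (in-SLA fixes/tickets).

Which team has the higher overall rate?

Team Alpha

P2: Team Alpha 33/66 = 50.0%, Team Beta 46/73 = 63.0% → Team Beta
P3: Team Alpha 7/11 = 63.6%, Team Beta 18/25 = 72.0% → Team Beta
P0: Team Alpha 37/171 = 21.6%, Team Beta 54/330 = 16.4% → Team Alpha
Overall: Team Alpha 77/248 = 31.0%, Team Beta 118/428 = 27.6% → Team Alpha
(Neither sweeps every ticket group, but Team Alpha has the higher pooled rate.)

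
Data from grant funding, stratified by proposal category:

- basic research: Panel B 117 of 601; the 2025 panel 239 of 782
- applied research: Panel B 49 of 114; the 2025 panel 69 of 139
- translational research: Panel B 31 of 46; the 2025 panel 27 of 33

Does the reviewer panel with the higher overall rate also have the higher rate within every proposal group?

Yes

Basic research: Panel B 117/601 = 19.5%, the 2025 panel 239/782 = 30.6% → the 2025 panel
Applied research: Panel B 49/114 = 43.0%, the 2025 panel 69/139 = 49.6% → the 2025 panel
Translational research: Panel B 31/46 = 67.4%, the 2025 panel 27/33 = 81.8% → the 2025 panel
Overall: Panel B 197/761 = 25.9%, the 2025 panel 335/954 = 35.1% → the 2025 panel
The 2025 panel wins overall and in every proposal group — no reversal.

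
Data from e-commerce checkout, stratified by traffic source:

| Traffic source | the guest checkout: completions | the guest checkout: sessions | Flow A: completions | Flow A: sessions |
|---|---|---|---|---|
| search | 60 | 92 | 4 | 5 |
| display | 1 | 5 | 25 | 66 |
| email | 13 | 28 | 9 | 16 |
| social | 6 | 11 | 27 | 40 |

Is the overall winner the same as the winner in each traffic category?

No

Search: the guest checkout 60/92 = 65.2%, Flow A 4/5 = 80.0% → Flow A
Display: the guest checkout 1/5 = 20.0%, Flow A 25/66 = 37.9% → Flow A
Email: the guest checkout 13/28 = 46.4%, Flow A 9/16 = 56.2% → Flow A
Social: the guest checkout 6/11 = 54.5%, Flow A 27/40 = 67.5% → Flow A
Overall: the guest checkout 80/136 = 58.8%, Flow A 65/127 = 51.2% → the guest checkout
Flow A wins each traffic group but the guest checkout wins overall — the comparison reverses. Flow A's sessions skew toward display, which has a lower base rate.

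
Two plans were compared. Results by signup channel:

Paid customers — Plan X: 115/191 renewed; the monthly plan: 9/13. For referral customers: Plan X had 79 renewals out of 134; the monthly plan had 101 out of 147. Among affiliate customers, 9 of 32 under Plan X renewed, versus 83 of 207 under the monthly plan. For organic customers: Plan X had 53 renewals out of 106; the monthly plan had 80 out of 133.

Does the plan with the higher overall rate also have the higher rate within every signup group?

No

Paid: Plan X 115/191 = 60.2%, the monthly plan 9/13 = 69.2% → the monthly plan
Referral: Plan X 79/134 = 59.0%, the monthly plan 101/147 = 68.7% → the monthly plan
Affiliate: Plan X 9/32 = 28.1%, the monthly plan 83/207 = 40.1% → the monthly plan
Organic: Plan X 53/106 = 50.0%, the monthly plan 80/133 = 60.2% → the monthly plan
Overall: Plan X 256/463 = 55.3%, the monthly plan 273/500 = 54.6% → Plan X
The monthly plan wins each signup group but Plan X wins overall — the comparison reverses. The monthly plan's customers skew toward affiliate, which has a lower base rate.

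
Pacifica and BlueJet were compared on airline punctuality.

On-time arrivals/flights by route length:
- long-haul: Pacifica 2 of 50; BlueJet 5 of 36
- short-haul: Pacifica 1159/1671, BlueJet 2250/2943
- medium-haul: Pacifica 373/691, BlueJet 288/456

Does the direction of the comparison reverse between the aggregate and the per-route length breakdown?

Long-haul: Pacifica 2/50 = 4.0%, BlueJet 5/36 = 13.9% → BlueJet
Short-haul: Pacifica 1159/1671 = 69.4%, BlueJet 2250/2943 = 76.5% → BlueJet
Medium-haul: Pacifica 373/691 = 54.0%, BlueJet 288/456 = 63.2% → BlueJet
Overall: Pacifica 1534/2412 = 63.6%, BlueJet 2543/3435 = 74.0% → BlueJet
BlueJet wins overall and in every route group — no reversal.

No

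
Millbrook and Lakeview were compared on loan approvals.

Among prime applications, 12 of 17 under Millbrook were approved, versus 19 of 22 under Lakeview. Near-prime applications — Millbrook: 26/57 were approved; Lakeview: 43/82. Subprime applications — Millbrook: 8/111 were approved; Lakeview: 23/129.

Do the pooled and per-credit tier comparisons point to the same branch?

Yes

Prime: Millbrook 12/17 = 70.6%, Lakeview 19/22 = 86.4% → Lakeview
Near-prime: Millbrook 26/57 = 45.6%, Lakeview 43/82 = 52.4% → Lakeview
Subprime: Millbrook 8/111 = 7.2%, Lakeview 23/129 = 17.8% → Lakeview
Overall: Millbrook 46/185 = 24.9%, Lakeview 85/233 = 36.5% → Lakeview
Lakeview wins overall and in every credit group — no reversal.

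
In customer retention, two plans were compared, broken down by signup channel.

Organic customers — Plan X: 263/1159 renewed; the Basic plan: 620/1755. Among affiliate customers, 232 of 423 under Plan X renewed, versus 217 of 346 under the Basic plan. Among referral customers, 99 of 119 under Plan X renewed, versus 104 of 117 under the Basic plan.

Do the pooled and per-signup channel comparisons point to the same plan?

Yes

Organic: Plan X 263/1159 = 22.7%, the Basic plan 620/1755 = 35.3% → the Basic plan
Affiliate: Plan X 232/423 = 54.8%, the Basic plan 217/346 = 62.7% → the Basic plan
Referral: Plan X 99/119 = 83.2%, the Basic plan 104/117 = 88.9% → the Basic plan
Overall: Plan X 594/1701 = 34.9%, the Basic plan 941/2218 = 42.4% → the Basic plan
The Basic plan wins overall and in every signup group — no reversal.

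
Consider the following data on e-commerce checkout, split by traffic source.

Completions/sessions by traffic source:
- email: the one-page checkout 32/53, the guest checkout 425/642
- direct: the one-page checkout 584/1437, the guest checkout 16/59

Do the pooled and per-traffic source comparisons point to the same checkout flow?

No

Email: the one-page checkout 32/53 = 60.4%, the guest checkout 425/642 = 66.2% → the guest checkout
Direct: the one-page checkout 584/1437 = 40.6%, the guest checkout 16/59 = 27.1% → the one-page checkout
Overall: the one-page checkout 616/1490 = 41.3%, the guest checkout 441/701 = 62.9% → the guest checkout
Neither sweeps: the one-page checkout wins 1 of 2 groups, the guest checkout wins 1. The guest checkout wins overall but not every group — no Simpson reversal.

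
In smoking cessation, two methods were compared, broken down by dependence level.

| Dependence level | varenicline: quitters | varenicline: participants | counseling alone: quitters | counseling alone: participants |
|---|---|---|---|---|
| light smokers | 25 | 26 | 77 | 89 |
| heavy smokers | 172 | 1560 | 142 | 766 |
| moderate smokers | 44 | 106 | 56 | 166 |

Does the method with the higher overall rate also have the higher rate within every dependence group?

No

Light smokers: varenicline 25/26 = 96.2%, counseling alone 77/89 = 86.5% → varenicline
Heavy smokers: varenicline 172/1560 = 11.0%, counseling alone 142/766 = 18.5% → counseling alone
Moderate smokers: varenicline 44/106 = 41.5%, counseling alone 56/166 = 33.7% → varenicline
Overall: varenicline 241/1692 = 14.2%, counseling alone 275/1021 = 26.9% → counseling alone
Neither sweeps: varenicline wins 2 of 3 groups, counseling alone wins 1. Counseling alone wins overall but not every group — no Simpson reversal.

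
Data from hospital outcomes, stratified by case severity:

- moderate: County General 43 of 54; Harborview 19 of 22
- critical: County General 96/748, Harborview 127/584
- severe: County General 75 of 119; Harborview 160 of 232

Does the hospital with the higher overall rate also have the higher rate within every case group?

Yes

Moderate: County General 43/54 = 79.6%, Harborview 19/22 = 86.4% → Harborview
Critical: County General 96/748 = 12.8%, Harborview 127/584 = 21.7% → Harborview
Severe: County General 75/119 = 63.0%, Harborview 160/232 = 69.0% → Harborview
Overall: County General 214/921 = 23.2%, Harborview 306/838 = 36.5% → Harborview
Harborview wins overall and in every case group — no reversal.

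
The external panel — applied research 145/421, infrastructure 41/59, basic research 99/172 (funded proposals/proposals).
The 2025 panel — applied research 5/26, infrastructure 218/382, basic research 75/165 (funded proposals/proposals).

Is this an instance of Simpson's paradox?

Applied research: the external panel 145/421 = 34.4%, the 2025 panel 5/26 = 19.2% → the external panel
Infrastructure: the external panel 41/59 = 69.5%, the 2025 panel 218/382 = 57.1% → the external panel
Basic research: the external panel 99/172 = 57.6%, the 2025 panel 75/165 = 45.5% → the external panel
Overall: the external panel 285/652 = 43.7%, the 2025 panel 298/573 = 52.0% → the 2025 panel
The external panel wins each proposal group but the 2025 panel wins overall — the comparison reverses. The external panel's proposals skew toward applied research, which has a lower base rate.

Yes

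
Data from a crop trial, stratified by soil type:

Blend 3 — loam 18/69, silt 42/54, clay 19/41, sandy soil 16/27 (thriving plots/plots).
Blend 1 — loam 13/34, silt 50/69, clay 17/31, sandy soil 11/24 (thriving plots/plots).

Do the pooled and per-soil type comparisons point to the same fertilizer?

No

Loam: Blend 3 18/69 = 26.1%, Blend 1 13/34 = 38.2% → Blend 1
Silt: Blend 3 42/54 = 77.8%, Blend 1 50/69 = 72.5% → Blend 3
Clay: Blend 3 19/41 = 46.3%, Blend 1 17/31 = 54.8% → Blend 1
Sandy soil: Blend 3 16/27 = 59.3%, Blend 1 11/24 = 45.8% → Blend 3
Overall: Blend 3 95/191 = 49.7%, Blend 1 91/158 = 57.6% → Blend 1
Neither sweeps: Blend 3 wins 2 of 4 groups, Blend 1 wins 2. Blend 1 wins overall but not every group — no Simpson reversal.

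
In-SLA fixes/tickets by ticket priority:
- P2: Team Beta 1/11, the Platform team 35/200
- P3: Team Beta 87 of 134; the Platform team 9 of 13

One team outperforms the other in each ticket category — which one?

P2: Team Beta 1/11 = 9.1%, the Platform team 35/200 = 17.5% → the Platform team
P3: Team Beta 87/134 = 64.9%, the Platform team 9/13 = 69.2% → the Platform team
The Platform team has the higher rate in both groups.

the Platform team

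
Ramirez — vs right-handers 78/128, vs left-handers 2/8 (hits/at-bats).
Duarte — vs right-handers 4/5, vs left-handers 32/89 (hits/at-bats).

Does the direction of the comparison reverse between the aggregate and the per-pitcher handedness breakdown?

Vs right-handers: Ramirez 78/128 = 60.9%, Duarte 4/5 = 80.0% → Duarte
Vs left-handers: Ramirez 2/8 = 25.0%, Duarte 32/89 = 36.0% → Duarte
Overall: Ramirez 80/136 = 58.8%, Duarte 36/94 = 38.3% → Ramirez
Duarte wins each pitcher group but Ramirez wins overall — the comparison reverses. Duarte's at-bats skew toward vs left-handers, which has a lower base rate.

Yes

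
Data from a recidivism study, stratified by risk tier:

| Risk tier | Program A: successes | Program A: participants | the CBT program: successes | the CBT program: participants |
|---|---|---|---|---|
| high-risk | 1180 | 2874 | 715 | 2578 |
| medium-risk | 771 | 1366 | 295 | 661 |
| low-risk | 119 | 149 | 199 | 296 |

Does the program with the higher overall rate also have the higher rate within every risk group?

High-risk: Program A 1180/2874 = 41.1%, the CBT program 715/2578 = 27.7% → Program A
Medium-risk: Program A 771/1366 = 56.4%, the CBT program 295/661 = 44.6% → Program A
Low-risk: Program A 119/149 = 79.9%, the CBT program 199/296 = 67.2% → Program A
Overall: Program A 2070/4389 = 47.2%, the CBT program 1209/3535 = 34.2% → Program A
Program A wins overall and in every risk group — no reversal.

Yes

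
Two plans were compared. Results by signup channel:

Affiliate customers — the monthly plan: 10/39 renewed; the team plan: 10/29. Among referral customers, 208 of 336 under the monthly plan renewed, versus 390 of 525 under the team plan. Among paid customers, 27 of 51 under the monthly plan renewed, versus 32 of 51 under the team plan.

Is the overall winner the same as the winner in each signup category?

Yes

Affiliate: the monthly plan 10/39 = 25.6%, the team plan 10/29 = 34.5% → the team plan
Referral: the monthly plan 208/336 = 61.9%, the team plan 390/525 = 74.3% → the team plan
Paid: the monthly plan 27/51 = 52.9%, the team plan 32/51 = 62.7% → the team plan
Overall: the monthly plan 245/426 = 57.5%, the team plan 432/605 = 71.4% → the team plan
The team plan wins overall and in every signup group — no reversal.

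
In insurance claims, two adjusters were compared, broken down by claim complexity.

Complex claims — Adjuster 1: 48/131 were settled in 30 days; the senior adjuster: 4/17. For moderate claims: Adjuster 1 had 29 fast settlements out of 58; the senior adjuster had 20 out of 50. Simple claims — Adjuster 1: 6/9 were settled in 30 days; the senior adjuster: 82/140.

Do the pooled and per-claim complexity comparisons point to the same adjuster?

No

Complex: Adjuster 1 48/131 = 36.6%, the senior adjuster 4/17 = 23.5% → Adjuster 1
Moderate: Adjuster 1 29/58 = 50.0%, the senior adjuster 20/50 = 40.0% → Adjuster 1
Simple: Adjuster 1 6/9 = 66.7%, the senior adjuster 82/140 = 58.6% → Adjuster 1
Overall: Adjuster 1 83/198 = 41.9%, the senior adjuster 106/207 = 51.2% → the senior adjuster
Adjuster 1 wins each claim group but the senior adjuster wins overall — the comparison reverses. Adjuster 1's claims skew toward complex, which has a lower base rate.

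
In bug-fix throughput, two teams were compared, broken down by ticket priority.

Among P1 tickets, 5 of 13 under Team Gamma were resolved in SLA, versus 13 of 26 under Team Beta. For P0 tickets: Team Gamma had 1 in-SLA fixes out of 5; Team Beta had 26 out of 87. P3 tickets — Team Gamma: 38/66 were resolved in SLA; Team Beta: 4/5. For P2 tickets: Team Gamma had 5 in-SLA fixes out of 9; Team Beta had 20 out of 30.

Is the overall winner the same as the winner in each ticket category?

No

P1: Team Gamma 5/13 = 38.5%, Team Beta 13/26 = 50.0% → Team Beta
P0: Team Gamma 1/5 = 20.0%, Team Beta 26/87 = 29.9% → Team Beta
P3: Team Gamma 38/66 = 57.6%, Team Beta 4/5 = 80.0% → Team Beta
P2: Team Gamma 5/9 = 55.6%, Team Beta 20/30 = 66.7% → Team Beta
Overall: Team Gamma 49/93 = 52.7%, Team Beta 63/148 = 42.6% → Team Gamma
Team Beta wins each ticket group but Team Gamma wins overall — the comparison reverses. Team Beta's tickets skew toward P0, which has a lower base rate.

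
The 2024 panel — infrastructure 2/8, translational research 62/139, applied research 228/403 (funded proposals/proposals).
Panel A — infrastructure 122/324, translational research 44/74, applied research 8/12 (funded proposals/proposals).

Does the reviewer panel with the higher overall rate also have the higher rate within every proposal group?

Infrastructure: the 2024 panel 2/8 = 25.0%, Panel A 122/324 = 37.7% → Panel A
Translational research: the 2024 panel 62/139 = 44.6%, Panel A 44/74 = 59.5% → Panel A
Applied research: the 2024 panel 228/403 = 56.6%, Panel A 8/12 = 66.7% → Panel A
Overall: the 2024 panel 292/550 = 53.1%, Panel A 174/410 = 42.4% → the 2024 panel
Panel A wins each proposal group but the 2024 panel wins overall — the comparison reverses. Panel A's proposals skew toward infrastructure, which has a lower base rate.

No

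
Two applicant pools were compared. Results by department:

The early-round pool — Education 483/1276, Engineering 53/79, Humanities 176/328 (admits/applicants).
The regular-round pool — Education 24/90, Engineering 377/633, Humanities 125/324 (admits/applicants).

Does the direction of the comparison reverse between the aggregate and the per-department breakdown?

Yes

Education: the early-round pool 483/1276 = 37.9%, the regular-round pool 24/90 = 26.7% → the early-round pool
Engineering: the early-round pool 53/79 = 67.1%, the regular-round pool 377/633 = 59.6% → the early-round pool
Humanities: the early-round pool 176/328 = 53.7%, the regular-round pool 125/324 = 38.6% → the early-round pool
Overall: the early-round pool 712/1683 = 42.3%, the regular-round pool 526/1047 = 50.2% → the regular-round pool
The early-round pool wins each department group but the regular-round pool wins overall — the comparison reverses. The early-round pool's applicants skew toward Education, which has a lower base rate.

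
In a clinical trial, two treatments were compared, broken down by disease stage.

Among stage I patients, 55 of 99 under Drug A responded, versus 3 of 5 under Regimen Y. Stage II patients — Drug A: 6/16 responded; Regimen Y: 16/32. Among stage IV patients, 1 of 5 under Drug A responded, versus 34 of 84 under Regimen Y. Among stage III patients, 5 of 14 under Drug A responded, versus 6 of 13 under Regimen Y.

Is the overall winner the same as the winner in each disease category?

Stage I: Drug A 55/99 = 55.6%, Regimen Y 3/5 = 60.0% → Regimen Y
Stage II: Drug A 6/16 = 37.5%, Regimen Y 16/32 = 50.0% → Regimen Y
Stage IV: Drug A 1/5 = 20.0%, Regimen Y 34/84 = 40.5% → Regimen Y
Stage III: Drug A 5/14 = 35.7%, Regimen Y 6/13 = 46.2% → Regimen Y
Overall: Drug A 67/134 = 50.0%, Regimen Y 59/134 = 44.0% → Drug A
Regimen Y wins each disease group but Drug A wins overall — the comparison reverses. Regimen Y's patients skew toward stage IV, which has a lower base rate.

No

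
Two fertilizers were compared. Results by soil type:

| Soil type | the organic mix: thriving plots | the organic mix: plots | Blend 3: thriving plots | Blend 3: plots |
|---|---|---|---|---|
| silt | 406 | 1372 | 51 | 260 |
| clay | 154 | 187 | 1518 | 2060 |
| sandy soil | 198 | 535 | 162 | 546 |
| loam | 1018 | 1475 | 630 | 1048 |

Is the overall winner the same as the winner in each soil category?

Silt: the organic mix 406/1372 = 29.6%, Blend 3 51/260 = 19.6% → the organic mix
Clay: the organic mix 154/187 = 82.4%, Blend 3 1518/2060 = 73.7% → the organic mix
Sandy soil: the organic mix 198/535 = 37.0%, Blend 3 162/546 = 29.7% → the organic mix
Loam: the organic mix 1018/1475 = 69.0%, Blend 3 630/1048 = 60.1% → the organic mix
Overall: the organic mix 1776/3569 = 49.8%, Blend 3 2361/3914 = 60.3% → Blend 3
The organic mix wins each soil group but Blend 3 wins overall — the comparison reverses. The organic mix's plots skew toward silt, which has a lower base rate.

No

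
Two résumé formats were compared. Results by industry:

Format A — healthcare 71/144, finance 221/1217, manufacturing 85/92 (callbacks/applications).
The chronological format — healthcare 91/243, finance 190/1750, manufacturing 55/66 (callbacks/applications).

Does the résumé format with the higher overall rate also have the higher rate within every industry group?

Yes

Healthcare: Format A 71/144 = 49.3%, the chronological format 91/243 = 37.4% → Format A
Finance: Format A 221/1217 = 18.2%, the chronological format 190/1750 = 10.9% → Format A
Manufacturing: Format A 85/92 = 92.4%, the chronological format 55/66 = 83.3% → Format A
Overall: Format A 377/1453 = 25.9%, the chronological format 336/2059 = 16.3% → Format A
Format A wins overall and in every industry group — no reversal.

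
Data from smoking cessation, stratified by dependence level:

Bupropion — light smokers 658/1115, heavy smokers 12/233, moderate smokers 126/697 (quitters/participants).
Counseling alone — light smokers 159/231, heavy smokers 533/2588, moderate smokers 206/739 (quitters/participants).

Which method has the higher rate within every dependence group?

counseling alone

Light smokers: bupropion 658/1115 = 59.0%, counseling alone 159/231 = 68.8% → counseling alone
Heavy smokers: bupropion 12/233 = 5.2%, counseling alone 533/2588 = 20.6% → counseling alone
Moderate smokers: bupropion 126/697 = 18.1%, counseling alone 206/739 = 27.9% → counseling alone
Counseling alone has the higher rate in all 3 groups.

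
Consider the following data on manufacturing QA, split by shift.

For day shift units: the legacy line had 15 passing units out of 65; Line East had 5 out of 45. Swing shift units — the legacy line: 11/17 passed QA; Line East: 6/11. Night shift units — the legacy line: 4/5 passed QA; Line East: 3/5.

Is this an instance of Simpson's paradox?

No

Day shift: the legacy line 15/65 = 23.1%, Line East 5/45 = 11.1% → the legacy line
Swing shift: the legacy line 11/17 = 64.7%, Line East 6/11 = 54.5% → the legacy line
Night shift: the legacy line 4/5 = 80.0%, Line East 3/5 = 60.0% → the legacy line
Overall: the legacy line 30/87 = 34.5%, Line East 14/61 = 23.0% → the legacy line
The legacy line wins overall and in every shift group — no reversal.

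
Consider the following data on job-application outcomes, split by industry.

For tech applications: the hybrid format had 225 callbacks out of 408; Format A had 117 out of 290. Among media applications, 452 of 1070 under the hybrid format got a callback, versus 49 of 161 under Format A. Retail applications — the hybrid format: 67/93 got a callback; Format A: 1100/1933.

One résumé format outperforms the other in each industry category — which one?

the hybrid format

Tech: the hybrid format 225/408 = 55.1%, Format A 117/290 = 40.3% → the hybrid format
Media: the hybrid format 452/1070 = 42.2%, Format A 49/161 = 30.4% → the hybrid format
Retail: the hybrid format 67/93 = 72.0%, Format A 1100/1933 = 56.9% → the hybrid format
The hybrid format has the higher rate in all 3 groups.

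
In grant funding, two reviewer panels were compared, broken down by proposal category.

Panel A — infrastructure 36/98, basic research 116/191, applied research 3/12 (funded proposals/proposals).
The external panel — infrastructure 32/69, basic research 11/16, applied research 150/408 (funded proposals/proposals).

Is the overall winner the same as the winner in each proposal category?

Infrastructure: Panel A 36/98 = 36.7%, the external panel 32/69 = 46.4% → the external panel
Basic research: Panel A 116/191 = 60.7%, the external panel 11/16 = 68.8% → the external panel
Applied research: Panel A 3/12 = 25.0%, the external panel 150/408 = 36.8% → the external panel
Overall: Panel A 155/301 = 51.5%, the external panel 193/493 = 39.1% → Panel A
The external panel wins each proposal group but Panel A wins overall — the comparison reverses. The external panel's proposals skew toward applied research, which has a lower base rate.

No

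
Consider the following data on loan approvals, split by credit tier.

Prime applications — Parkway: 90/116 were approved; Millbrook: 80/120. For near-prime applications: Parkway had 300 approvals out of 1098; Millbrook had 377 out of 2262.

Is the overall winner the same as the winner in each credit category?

Yes

Prime: Parkway 90/116 = 77.6%, Millbrook 80/120 = 66.7% → Parkway
Near-prime: Parkway 300/1098 = 27.3%, Millbrook 377/2262 = 16.7% → Parkway
Overall: Parkway 390/1214 = 32.1%, Millbrook 457/2382 = 19.2% → Parkway
Parkway wins overall and in every credit group — no reversal.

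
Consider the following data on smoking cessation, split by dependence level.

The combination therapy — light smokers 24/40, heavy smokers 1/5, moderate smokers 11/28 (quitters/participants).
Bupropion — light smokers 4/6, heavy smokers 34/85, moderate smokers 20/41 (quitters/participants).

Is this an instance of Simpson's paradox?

Light smokers: the combination therapy 24/40 = 60.0%, bupropion 4/6 = 66.7% → bupropion
Heavy smokers: the combination therapy 1/5 = 20.0%, bupropion 34/85 = 40.0% → bupropion
Moderate smokers: the combination therapy 11/28 = 39.3%, bupropion 20/41 = 48.8% → bupropion
Overall: the combination therapy 36/73 = 49.3%, bupropion 58/132 = 43.9% → the combination therapy
Bupropion wins each dependence group but the combination therapy wins overall — the comparison reverses. Bupropion's participants skew toward heavy smokers, which has a lower base rate.

Yes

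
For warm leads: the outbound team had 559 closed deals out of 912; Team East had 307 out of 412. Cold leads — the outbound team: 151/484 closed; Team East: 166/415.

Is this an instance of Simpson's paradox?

Warm: the outbound team 559/912 = 61.3%, Team East 307/412 = 74.5% → Team East
Cold: the outbound team 151/484 = 31.2%, Team East 166/415 = 40.0% → Team East
Overall: the outbound team 710/1396 = 50.9%, Team East 473/827 = 57.2% → Team East
Team East wins overall and in every lead group — no reversal.

No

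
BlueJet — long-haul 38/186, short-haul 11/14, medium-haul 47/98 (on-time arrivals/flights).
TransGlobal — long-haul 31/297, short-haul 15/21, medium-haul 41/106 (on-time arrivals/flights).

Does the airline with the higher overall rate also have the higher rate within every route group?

Yes

Long-haul: BlueJet 38/186 = 20.4%, TransGlobal 31/297 = 10.4% → BlueJet
Short-haul: BlueJet 11/14 = 78.6%, TransGlobal 15/21 = 71.4% → BlueJet
Medium-haul: BlueJet 47/98 = 48.0%, TransGlobal 41/106 = 38.7% → BlueJet
Overall: BlueJet 96/298 = 32.2%, TransGlobal 87/424 = 20.5% → BlueJet
BlueJet wins overall and in every route group — no reversal.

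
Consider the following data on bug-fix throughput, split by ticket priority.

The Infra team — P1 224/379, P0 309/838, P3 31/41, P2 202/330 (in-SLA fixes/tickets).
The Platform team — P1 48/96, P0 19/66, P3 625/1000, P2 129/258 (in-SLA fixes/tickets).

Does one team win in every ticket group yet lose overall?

Yes

P1: the Infra team 224/379 = 59.1%, the Platform team 48/96 = 50.0% → the Infra team
P0: the Infra team 309/838 = 36.9%, the Platform team 19/66 = 28.8% → the Infra team
P3: the Infra team 31/41 = 75.6%, the Platform team 625/1000 = 62.5% → the Infra team
P2: the Infra team 202/330 = 61.2%, the Platform team 129/258 = 50.0% → the Infra team
Overall: the Infra team 766/1588 = 48.2%, the Platform team 821/1420 = 57.8% → the Platform team
The Infra team wins each ticket group but the Platform team wins overall — the comparison reverses. The Infra team's tickets skew toward P0, which has a lower base rate.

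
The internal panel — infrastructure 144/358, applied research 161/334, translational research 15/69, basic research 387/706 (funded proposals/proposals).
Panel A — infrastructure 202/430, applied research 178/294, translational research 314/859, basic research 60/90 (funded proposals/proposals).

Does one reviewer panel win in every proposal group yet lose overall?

Infrastructure: the internal panel 144/358 = 40.2%, Panel A 202/430 = 47.0% → Panel A
Applied research: the internal panel 161/334 = 48.2%, Panel A 178/294 = 60.5% → Panel A
Translational research: the internal panel 15/69 = 21.7%, Panel A 314/859 = 36.6% → Panel A
Basic research: the internal panel 387/706 = 54.8%, Panel A 60/90 = 66.7% → Panel A
Overall: the internal panel 707/1467 = 48.2%, Panel A 754/1673 = 45.1% → the internal panel
Panel A wins each proposal group but the internal panel wins overall — the comparison reverses. Panel A's proposals skew toward translational research, which has a lower base rate.

Yes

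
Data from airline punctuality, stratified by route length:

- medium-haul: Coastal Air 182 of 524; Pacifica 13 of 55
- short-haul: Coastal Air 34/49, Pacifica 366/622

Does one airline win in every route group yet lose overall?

Medium-haul: Coastal Air 182/524 = 34.7%, Pacifica 13/55 = 23.6% → Coastal Air
Short-haul: Coastal Air 34/49 = 69.4%, Pacifica 366/622 = 58.8% → Coastal Air
Overall: Coastal Air 216/573 = 37.7%, Pacifica 379/677 = 56.0% → Pacifica
Coastal Air wins each route group but Pacifica wins overall — the comparison reverses. Coastal Air's flights skew toward medium-haul, which has a lower base rate.

Yes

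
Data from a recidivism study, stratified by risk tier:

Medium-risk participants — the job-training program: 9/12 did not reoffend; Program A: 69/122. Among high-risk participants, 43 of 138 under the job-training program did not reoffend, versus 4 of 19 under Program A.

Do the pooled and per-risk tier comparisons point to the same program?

No

Medium-risk: the job-training program 9/12 = 75.0%, Program A 69/122 = 56.6% → the job-training program
High-risk: the job-training program 43/138 = 31.2%, Program A 4/19 = 21.1% → the job-training program
Overall: the job-training program 52/150 = 34.7%, Program A 73/141 = 51.8% → Program A
The job-training program wins each risk group but Program A wins overall — the comparison reverses. The job-training program's participants skew toward high-risk, which has a lower base rate.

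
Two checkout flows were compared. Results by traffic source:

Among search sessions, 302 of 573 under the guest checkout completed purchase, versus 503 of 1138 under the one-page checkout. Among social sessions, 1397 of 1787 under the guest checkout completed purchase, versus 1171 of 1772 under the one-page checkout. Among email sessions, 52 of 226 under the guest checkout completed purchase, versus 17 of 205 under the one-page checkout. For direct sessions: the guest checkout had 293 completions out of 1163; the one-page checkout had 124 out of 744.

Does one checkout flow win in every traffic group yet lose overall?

No

Search: the guest checkout 302/573 = 52.7%, the one-page checkout 503/1138 = 44.2% → the guest checkout
Social: the guest checkout 1397/1787 = 78.2%, the one-page checkout 1171/1772 = 66.1% → the guest checkout
Email: the guest checkout 52/226 = 23.0%, the one-page checkout 17/205 = 8.3% → the guest checkout
Direct: the guest checkout 293/1163 = 25.2%, the one-page checkout 124/744 = 16.7% → the guest checkout
Overall: the guest checkout 2044/3749 = 54.5%, the one-page checkout 1815/3859 = 47.0% → the guest checkout
The guest checkout wins overall and in every traffic group — no reversal.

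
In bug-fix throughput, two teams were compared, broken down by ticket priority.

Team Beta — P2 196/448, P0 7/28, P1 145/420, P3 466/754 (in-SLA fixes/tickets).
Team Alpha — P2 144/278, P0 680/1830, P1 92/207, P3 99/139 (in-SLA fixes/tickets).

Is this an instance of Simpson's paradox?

P2: Team Beta 196/448 = 43.8%, Team Alpha 144/278 = 51.8% → Team Alpha
P0: Team Beta 7/28 = 25.0%, Team Alpha 680/1830 = 37.2% → Team Alpha
P1: Team Beta 145/420 = 34.5%, Team Alpha 92/207 = 44.4% → Team Alpha
P3: Team Beta 466/754 = 61.8%, Team Alpha 99/139 = 71.2% → Team Alpha
Overall: Team Beta 814/1650 = 49.3%, Team Alpha 1015/2454 = 41.4% → Team Beta
Team Alpha wins each ticket group but Team Beta wins overall — the comparison reverses. Team Alpha's tickets skew toward P0, which has a lower base rate.

Yes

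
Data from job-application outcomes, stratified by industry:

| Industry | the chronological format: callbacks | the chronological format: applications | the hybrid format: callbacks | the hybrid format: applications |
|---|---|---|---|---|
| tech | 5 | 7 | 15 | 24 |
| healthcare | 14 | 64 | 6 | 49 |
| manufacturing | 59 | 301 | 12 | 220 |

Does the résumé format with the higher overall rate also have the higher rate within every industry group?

Yes

Tech: the chronological format 5/7 = 71.4%, the hybrid format 15/24 = 62.5% → the chronological format
Healthcare: the chronological format 14/64 = 21.9%, the hybrid format 6/49 = 12.2% → the chronological format
Manufacturing: the chronological format 59/301 = 19.6%, the hybrid format 12/220 = 5.5% → the chronological format
Overall: the chronological format 78/372 = 21.0%, the hybrid format 33/293 = 11.3% → the chronological format
The chronological format wins overall and in every industry group — no reversal.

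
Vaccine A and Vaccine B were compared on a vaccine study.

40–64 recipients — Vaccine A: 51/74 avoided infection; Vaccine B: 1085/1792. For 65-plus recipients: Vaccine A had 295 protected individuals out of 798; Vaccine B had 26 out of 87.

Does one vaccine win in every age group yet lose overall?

40–64: Vaccine A 51/74 = 68.9%, Vaccine B 1085/1792 = 60.5% → Vaccine A
65-plus: Vaccine A 295/798 = 37.0%, Vaccine B 26/87 = 29.9% → Vaccine A
Overall: Vaccine A 346/872 = 39.7%, Vaccine B 1111/1879 = 59.1% → Vaccine B
Vaccine A wins each age group but Vaccine B wins overall — the comparison reverses. Vaccine A's recipients skew toward 65-plus, which has a lower base rate.

Yes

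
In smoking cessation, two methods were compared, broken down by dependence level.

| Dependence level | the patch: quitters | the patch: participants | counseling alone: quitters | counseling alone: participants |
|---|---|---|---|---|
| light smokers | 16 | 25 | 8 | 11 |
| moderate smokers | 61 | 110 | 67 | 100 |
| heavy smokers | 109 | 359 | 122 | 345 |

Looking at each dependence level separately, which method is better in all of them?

counseling alone

Light smokers: the patch 16/25 = 64.0%, counseling alone 8/11 = 72.7% → counseling alone
Moderate smokers: the patch 61/110 = 55.5%, counseling alone 67/100 = 67.0% → counseling alone
Heavy smokers: the patch 109/359 = 30.4%, counseling alone 122/345 = 35.4% → counseling alone
Counseling alone has the higher rate in all 3 groups.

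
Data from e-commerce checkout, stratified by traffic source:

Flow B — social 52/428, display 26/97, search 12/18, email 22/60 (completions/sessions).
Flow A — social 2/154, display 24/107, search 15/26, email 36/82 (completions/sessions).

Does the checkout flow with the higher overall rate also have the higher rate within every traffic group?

No

Social: Flow B 52/428 = 12.1%, Flow A 2/154 = 1.3% → Flow B
Display: Flow B 26/97 = 26.8%, Flow A 24/107 = 22.4% → Flow B
Search: Flow B 12/18 = 66.7%, Flow A 15/26 = 57.7% → Flow B
Email: Flow B 22/60 = 36.7%, Flow A 36/82 = 43.9% → Flow A
Overall: Flow B 112/603 = 18.6%, Flow A 77/369 = 20.9% → Flow A
Neither sweeps: Flow B wins 3 of 4 groups, Flow A wins 1. Flow A wins overall but not every group — no Simpson reversal.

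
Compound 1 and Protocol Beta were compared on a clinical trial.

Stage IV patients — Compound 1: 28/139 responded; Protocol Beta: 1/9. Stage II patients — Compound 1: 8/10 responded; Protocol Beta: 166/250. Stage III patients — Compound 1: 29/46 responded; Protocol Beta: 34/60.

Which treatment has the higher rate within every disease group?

Compound 1

Stage IV: Compound 1 28/139 = 20.1%, Protocol Beta 1/9 = 11.1% → Compound 1
Stage II: Compound 1 8/10 = 80.0%, Protocol Beta 166/250 = 66.4% → Compound 1
Stage III: Compound 1 29/46 = 63.0%, Protocol Beta 34/60 = 56.7% → Compound 1
Compound 1 has the higher rate in all 3 groups.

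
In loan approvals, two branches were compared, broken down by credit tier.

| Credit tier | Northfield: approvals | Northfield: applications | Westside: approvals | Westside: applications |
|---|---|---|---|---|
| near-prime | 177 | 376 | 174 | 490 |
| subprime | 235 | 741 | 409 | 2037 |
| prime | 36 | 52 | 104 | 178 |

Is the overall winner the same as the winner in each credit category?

Yes

Near-prime: Northfield 177/376 = 47.1%, Westside 174/490 = 35.5% → Northfield
Subprime: Northfield 235/741 = 31.7%, Westside 409/2037 = 20.1% → Northfield
Prime: Northfield 36/52 = 69.2%, Westside 104/178 = 58.4% → Northfield
Overall: Northfield 448/1169 = 38.3%, Westside 687/2705 = 25.4% → Northfield
Northfield wins overall and in every credit group — no reversal.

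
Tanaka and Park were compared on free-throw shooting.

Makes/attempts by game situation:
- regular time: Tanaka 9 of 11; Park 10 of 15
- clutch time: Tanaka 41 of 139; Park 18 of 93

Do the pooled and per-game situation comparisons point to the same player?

Yes

Regular time: Tanaka 9/11 = 81.8%, Park 10/15 = 66.7% → Tanaka
Clutch time: Tanaka 41/139 = 29.5%, Park 18/93 = 19.4% → Tanaka
Overall: Tanaka 50/150 = 33.3%, Park 28/108 = 25.9% → Tanaka
Tanaka wins overall and in every game group — no reversal.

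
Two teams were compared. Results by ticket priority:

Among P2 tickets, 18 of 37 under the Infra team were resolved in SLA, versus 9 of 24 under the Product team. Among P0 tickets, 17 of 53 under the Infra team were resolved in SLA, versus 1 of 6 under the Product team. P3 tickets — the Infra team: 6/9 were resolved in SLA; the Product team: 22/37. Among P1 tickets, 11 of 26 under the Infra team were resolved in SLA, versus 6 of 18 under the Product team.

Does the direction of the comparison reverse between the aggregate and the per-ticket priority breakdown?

P2: the Infra team 18/37 = 48.6%, the Product team 9/24 = 37.5% → the Infra team
P0: the Infra team 17/53 = 32.1%, the Product team 1/6 = 16.7% → the Infra team
P3: the Infra team 6/9 = 66.7%, the Product team 22/37 = 59.5% → the Infra team
P1: the Infra team 11/26 = 42.3%, the Product team 6/18 = 33.3% → the Infra team
Overall: the Infra team 52/125 = 41.6%, the Product team 38/85 = 44.7% → the Product team
The Infra team wins each ticket group but the Product team wins overall — the comparison reverses. The Infra team's tickets skew toward P0, which has a lower base rate.

Yes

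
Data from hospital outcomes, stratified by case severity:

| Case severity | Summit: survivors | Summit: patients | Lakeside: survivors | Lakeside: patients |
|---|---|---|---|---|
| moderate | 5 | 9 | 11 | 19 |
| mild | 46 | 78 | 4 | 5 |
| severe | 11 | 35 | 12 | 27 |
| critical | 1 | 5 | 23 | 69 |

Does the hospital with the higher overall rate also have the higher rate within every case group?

Moderate: Summit 5/9 = 55.6%, Lakeside 11/19 = 57.9% → Lakeside
Mild: Summit 46/78 = 59.0%, Lakeside 4/5 = 80.0% → Lakeside
Severe: Summit 11/35 = 31.4%, Lakeside 12/27 = 44.4% → Lakeside
Critical: Summit 1/5 = 20.0%, Lakeside 23/69 = 33.3% → Lakeside
Overall: Summit 63/127 = 49.6%, Lakeside 50/120 = 41.7% → Summit
Lakeside wins each case group but Summit wins overall — the comparison reverses. Lakeside's patients skew toward critical, which has a lower base rate.

No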